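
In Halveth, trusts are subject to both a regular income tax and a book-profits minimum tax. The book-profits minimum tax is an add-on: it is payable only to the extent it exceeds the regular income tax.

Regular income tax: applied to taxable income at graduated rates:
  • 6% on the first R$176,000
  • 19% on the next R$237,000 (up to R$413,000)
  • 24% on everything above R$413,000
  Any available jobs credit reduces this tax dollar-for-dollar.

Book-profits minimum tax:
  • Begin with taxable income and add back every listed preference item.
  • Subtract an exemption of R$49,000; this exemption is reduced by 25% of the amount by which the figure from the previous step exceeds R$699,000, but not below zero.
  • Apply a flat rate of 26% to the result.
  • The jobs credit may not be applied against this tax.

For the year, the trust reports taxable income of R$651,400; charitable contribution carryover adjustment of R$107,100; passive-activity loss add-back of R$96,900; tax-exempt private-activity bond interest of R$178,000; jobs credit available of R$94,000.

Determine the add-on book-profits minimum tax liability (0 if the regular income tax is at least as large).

Book-profits minimum tax:
  Adjusted income: R$651,400 + R$107,100 + R$96,900 + R$178,000 = R$1,033,400
  Exemption: 25% × (R$1,033,400 − R$699,000) = R$83,600 ≥ R$49,000, so the exemption is fully phased out
  Base: R$1,033,400 − R$0 = R$1,033,400
  R$1,033,400 × 26% = R$268,684

Regular income tax:
  R$176,000 × 6% = R$10,560
  R$237,000 × 19% = R$45,030
  R$238,400 × 24% = R$57,216
  → R$112,806
  Less jobs credit R$94,000 → R$18,806

Excess of book-profits minimum tax over regular income tax: R$268,684 − R$18,806 = R$249,878.

R$249,878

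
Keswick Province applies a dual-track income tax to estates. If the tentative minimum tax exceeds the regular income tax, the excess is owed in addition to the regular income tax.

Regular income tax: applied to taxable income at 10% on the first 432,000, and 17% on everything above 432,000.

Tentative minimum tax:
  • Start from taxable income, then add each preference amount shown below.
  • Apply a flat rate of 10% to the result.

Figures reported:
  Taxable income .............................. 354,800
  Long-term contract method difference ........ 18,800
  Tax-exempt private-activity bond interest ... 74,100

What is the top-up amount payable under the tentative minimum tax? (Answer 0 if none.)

9,290

Regular income tax:
  354,800 × 10% = 35,480

Tentative minimum tax:
  Adjusted income: 354,800 + 18,800 + 74,100 = 447,700
  447,700 × 10% = 44,770

Excess of tentative minimum tax over regular income tax: 44,770 − 35,480 = 9,290.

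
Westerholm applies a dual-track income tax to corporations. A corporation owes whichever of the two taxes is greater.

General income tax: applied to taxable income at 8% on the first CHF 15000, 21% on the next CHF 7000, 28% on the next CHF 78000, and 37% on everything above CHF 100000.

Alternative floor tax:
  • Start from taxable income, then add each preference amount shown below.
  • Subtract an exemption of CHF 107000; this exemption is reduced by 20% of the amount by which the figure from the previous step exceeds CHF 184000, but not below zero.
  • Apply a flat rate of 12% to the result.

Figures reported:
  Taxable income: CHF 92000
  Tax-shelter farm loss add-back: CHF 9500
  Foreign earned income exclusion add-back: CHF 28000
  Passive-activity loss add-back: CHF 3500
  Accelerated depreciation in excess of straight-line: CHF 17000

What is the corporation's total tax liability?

CHF 22270

Alternative floor tax:
  Adjusted income: CHF 92000 + CHF 9500 + CHF 28000 + CHF 3500 + CHF 17000 = CHF 150000
  Exemption: CHF 150000 ≤ CHF 184000, so full CHF 107000 applies
  Base: CHF 150000 − CHF 107000 = CHF 43000
  CHF 43000 × 12% = CHF 5160

General income tax:
  CHF 15000 × 8% = CHF 1200
  CHF 7000 × 21% = CHF 1470
  CHF 70000 × 28% = CHF 19600
  → CHF 22270

CHF 22270 > CHF 5160, so the general income tax governs.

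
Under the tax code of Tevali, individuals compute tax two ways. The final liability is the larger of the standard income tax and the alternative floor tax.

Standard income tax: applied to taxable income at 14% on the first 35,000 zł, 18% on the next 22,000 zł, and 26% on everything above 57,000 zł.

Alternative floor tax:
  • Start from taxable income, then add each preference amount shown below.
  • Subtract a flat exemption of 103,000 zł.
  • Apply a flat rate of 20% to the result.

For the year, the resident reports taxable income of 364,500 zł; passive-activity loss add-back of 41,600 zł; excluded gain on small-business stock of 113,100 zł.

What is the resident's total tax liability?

88,810 zł

Alternative floor tax:
  Adjusted income: 364,500 zł + 41,600 zł + 113,100 zł = 519,200 zł
  Less exemption 103,000 zł → base 416,200 zł
  416,200 zł × 20% = 83,240 zł

Standard income tax:
  35,000 zł × 14% = 4,900 zł
  22,000 zł × 18% = 3,960 zł
  307,500 zł × 26% = 79,950 zł
  → 88,810 zł

88,810 zł > 83,240 zł, so the standard income tax governs.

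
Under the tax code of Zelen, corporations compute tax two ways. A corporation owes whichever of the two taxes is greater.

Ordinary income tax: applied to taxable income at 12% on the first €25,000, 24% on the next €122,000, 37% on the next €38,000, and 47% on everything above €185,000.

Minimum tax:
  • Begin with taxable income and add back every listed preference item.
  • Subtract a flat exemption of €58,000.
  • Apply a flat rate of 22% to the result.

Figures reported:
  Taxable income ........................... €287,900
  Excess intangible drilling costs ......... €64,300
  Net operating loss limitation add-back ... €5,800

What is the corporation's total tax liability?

Ordinary income tax:
  €25,000 × 12% = €3,000
  €122,000 × 24% = €29,280
  €38,000 × 37% = €14,060
  €102,900 × 47% = €48,363
  → €94,703

Minimum tax:
  Adjusted income: €287,900 + €64,300 + €5,800 = €358,000
  Less exemption €58,000 → base €300,000
  €300,000 × 22% = €66,000

€94,703 > €66,000, so the ordinary income tax governs.

€94,703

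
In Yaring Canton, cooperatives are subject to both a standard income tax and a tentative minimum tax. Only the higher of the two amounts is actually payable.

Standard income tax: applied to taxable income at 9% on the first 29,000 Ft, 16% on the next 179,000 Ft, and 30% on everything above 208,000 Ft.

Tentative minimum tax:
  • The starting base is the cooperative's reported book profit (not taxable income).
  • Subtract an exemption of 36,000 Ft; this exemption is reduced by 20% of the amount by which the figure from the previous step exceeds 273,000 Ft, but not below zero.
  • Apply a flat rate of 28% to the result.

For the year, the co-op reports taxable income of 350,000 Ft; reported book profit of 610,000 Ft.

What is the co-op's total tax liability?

Standard income tax:
  29,000 Ft × 9% = 2,610 Ft
  179,000 Ft × 16% = 28,640 Ft
  142,000 Ft × 30% = 42,600 Ft
  → 73,850 Ft

Tentative minimum tax:
  Base (reported book profit): 610,000 Ft
  Exemption: 20% × (610,000 Ft − 273,000 Ft) = 67,400 Ft ≥ 36,000 Ft, so the exemption is fully phased out
  Base: 610,000 Ft − 0 Ft = 610,000 Ft
  610,000 Ft × 28% = 170,800 Ft

170,800 Ft > 73,850 Ft, so the tentative minimum tax is the binding amount.

170,800 Ft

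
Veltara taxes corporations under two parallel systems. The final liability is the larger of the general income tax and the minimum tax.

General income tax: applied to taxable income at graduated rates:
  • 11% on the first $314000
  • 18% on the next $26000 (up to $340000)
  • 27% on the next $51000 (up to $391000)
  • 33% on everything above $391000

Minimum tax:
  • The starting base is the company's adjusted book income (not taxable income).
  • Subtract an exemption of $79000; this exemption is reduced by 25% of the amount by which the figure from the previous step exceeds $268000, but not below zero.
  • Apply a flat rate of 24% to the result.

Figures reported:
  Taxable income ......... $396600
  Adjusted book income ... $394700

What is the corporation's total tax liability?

General income tax:
  $314000 × 11% = $34540
  $26000 × 18% = $4680
  $51000 × 27% = $13770
  $5600 × 33% = $1848
  → $54838

Minimum tax:
  Base (adjusted book income): $394700
  Exemption: $79000 − 25% × ($394700 − $268000) = $79000 − $31675 = $47325
  Base: $394700 − $47325 = $347375
  $347375 × 24% = $83370

$83370 > $54838, so the minimum tax is the binding amount.

$83370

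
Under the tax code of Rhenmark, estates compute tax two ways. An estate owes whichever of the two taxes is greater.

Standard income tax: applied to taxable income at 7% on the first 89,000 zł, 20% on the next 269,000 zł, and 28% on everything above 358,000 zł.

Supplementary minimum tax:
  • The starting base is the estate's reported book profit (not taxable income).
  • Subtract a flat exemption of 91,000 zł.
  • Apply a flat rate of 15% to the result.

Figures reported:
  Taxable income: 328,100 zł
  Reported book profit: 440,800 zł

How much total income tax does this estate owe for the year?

54,050 zł

Supplementary minimum tax:
  Base (reported book profit): 440,800 zł
  Less exemption 91,000 zł → base 349,800 zł
  349,800 zł × 15% = 52,470 zł

Standard income tax:
  89,000 zł × 7% = 6,230 zł
  239,100 zł × 20% = 47,820 zł
  → 54,050 zł

54,050 zł > 52,470 zł, so the standard income tax governs.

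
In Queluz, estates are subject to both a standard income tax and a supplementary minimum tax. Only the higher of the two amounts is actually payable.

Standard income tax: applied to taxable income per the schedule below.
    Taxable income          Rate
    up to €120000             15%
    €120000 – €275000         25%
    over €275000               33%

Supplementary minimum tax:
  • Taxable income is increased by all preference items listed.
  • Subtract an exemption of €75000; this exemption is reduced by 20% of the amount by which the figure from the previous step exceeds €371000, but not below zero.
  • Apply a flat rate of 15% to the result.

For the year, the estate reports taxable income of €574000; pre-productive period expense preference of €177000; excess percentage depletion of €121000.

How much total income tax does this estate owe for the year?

€155420

Standard income tax:
  €120000 × 15% = €18000
  €155000 × 25% = €38750
  €299000 × 33% = €98670
  → €155420

Supplementary minimum tax:
  Adjusted income: €574000 + €177000 + €121000 = €872000
  Exemption: 20% × (€872000 − €371000) = €100200 ≥ €75000, so the exemption is fully phased out
  Base: €872000 − €0 = €872000
  €872000 × 15% = €130800

€155420 > €130800, so the standard income tax governs.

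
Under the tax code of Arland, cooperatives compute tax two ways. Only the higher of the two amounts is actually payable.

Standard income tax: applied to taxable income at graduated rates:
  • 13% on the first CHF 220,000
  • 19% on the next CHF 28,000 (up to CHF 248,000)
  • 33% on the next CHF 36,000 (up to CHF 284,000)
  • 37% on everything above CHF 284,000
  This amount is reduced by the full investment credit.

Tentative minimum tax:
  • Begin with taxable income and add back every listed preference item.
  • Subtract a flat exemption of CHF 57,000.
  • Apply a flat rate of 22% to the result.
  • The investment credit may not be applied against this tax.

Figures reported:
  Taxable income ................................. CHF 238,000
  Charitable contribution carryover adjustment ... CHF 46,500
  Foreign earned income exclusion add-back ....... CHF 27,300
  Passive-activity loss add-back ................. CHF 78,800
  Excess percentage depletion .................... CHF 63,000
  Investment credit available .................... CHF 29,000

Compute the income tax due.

CHF 87,252

Standard income tax:
  CHF 220,000 × 13% = CHF 28,600
  CHF 18,000 × 19% = CHF 3,420
  → CHF 32,020
  Less investment credit CHF 29,000 → CHF 3,020

Tentative minimum tax:
  Adjusted income: CHF 238,000 + CHF 46,500 + CHF 27,300 + CHF 78,800 + CHF 63,000 = CHF 453,600
  Less exemption CHF 57,000 → base CHF 396,600
  CHF 396,600 × 22% = CHF 87,252

CHF 87,252 > CHF 3,020, so the tentative minimum tax is the binding amount.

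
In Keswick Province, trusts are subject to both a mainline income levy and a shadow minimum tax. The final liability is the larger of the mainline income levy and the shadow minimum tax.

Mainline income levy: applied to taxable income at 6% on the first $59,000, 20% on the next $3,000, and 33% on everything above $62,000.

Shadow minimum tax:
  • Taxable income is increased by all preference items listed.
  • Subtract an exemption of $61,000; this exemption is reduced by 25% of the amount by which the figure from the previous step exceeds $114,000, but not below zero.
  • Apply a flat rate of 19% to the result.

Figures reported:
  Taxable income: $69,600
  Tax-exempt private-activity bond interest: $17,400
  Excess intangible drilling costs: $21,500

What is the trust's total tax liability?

$9,025

Mainline income levy:
  $59,000 × 6% = $3,540
  $3,000 × 20% = $600
  $7,600 × 33% = $2,508
  → $6,648

Shadow minimum tax:
  Adjusted income: $69,600 + $17,400 + $21,500 = $108,500
  Exemption: $108,500 ≤ $114,000, so full $61,000 applies
  Base: $108,500 − $61,000 = $47,500
  $47,500 × 19% = $9,025

$9,025 > $6,648, so the shadow minimum tax is the binding amount.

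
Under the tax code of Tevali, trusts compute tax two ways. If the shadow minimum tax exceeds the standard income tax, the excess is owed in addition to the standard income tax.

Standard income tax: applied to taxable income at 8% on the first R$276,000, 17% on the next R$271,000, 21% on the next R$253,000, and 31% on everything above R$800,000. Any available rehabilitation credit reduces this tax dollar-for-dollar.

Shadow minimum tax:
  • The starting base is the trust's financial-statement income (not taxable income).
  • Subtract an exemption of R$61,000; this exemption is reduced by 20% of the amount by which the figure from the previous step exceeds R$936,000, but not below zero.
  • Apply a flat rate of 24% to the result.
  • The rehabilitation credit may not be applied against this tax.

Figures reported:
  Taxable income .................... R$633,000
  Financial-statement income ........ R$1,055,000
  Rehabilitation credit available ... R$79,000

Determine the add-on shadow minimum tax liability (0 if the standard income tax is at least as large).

R$237,062

Standard income tax:
  R$276,000 × 8% = R$22,080
  R$271,000 × 17% = R$46,070
  R$86,000 × 21% = R$18,060
  → R$86,210
  Less rehabilitation credit R$79,000 → R$7,210

Shadow minimum tax:
  Base (financial-statement income): R$1,055,000
  Exemption: R$61,000 − 20% × (R$1,055,000 − R$936,000) = R$61,000 − R$23,800 = R$37,200
  Base: R$1,055,000 − R$37,200 = R$1,017,800
  R$1,017,800 × 24% = R$244,272

Excess of shadow minimum tax over standard income tax: R$244,272 − R$7,210 = R$237,062.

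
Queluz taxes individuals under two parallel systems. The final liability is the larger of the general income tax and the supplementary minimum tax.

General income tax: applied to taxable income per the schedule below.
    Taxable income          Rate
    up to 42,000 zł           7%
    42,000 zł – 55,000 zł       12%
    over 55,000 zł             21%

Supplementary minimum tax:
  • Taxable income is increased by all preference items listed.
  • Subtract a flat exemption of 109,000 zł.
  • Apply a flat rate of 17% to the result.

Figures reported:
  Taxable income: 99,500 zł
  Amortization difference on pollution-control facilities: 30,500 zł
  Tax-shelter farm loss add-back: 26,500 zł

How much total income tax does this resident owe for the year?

General income tax:
  42,000 zł × 7% = 2,940 zł
  13,000 zł × 12% = 1,560 zł
  44,500 zł × 21% = 9,345 zł
  → 13,845 zł

Supplementary minimum tax:
  Adjusted income: 99,500 zł + 30,500 zł + 26,500 zł = 156,500 zł
  Less exemption 109,000 zł → base 47,500 zł
  47,500 zł × 17% = 8,075 zł

13,845 zł > 8,075 zł, so the general income tax governs.

13,845 zł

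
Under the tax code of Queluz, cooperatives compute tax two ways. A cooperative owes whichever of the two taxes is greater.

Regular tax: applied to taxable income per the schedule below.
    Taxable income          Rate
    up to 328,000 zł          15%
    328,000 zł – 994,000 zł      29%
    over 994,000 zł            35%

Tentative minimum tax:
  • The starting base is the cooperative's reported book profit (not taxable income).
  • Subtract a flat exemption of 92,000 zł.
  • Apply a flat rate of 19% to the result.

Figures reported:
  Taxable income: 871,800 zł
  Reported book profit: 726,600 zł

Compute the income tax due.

Tentative minimum tax:
  Base (reported book profit): 726,600 zł
  Less exemption 92,000 zł → base 634,600 zł
  634,600 zł × 19% = 120,574 zł

Regular tax:
  328,000 zł × 15% = 49,200 zł
  543,800 zł × 29% = 157,702 zł
  → 206,902 zł

206,902 zł > 120,574 zł, so the regular tax governs.

206,902 zł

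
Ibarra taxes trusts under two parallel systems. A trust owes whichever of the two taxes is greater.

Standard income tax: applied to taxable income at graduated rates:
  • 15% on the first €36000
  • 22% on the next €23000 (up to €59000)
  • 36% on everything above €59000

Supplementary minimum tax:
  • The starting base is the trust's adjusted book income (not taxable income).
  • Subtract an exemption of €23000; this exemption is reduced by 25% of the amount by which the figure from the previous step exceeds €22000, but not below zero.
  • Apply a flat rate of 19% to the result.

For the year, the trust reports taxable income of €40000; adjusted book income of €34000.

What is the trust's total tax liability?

Standard income tax:
  €36000 × 15% = €5400
  €4000 × 22% = €880
  → €6280

Supplementary minimum tax:
  Base (adjusted book income): €34000
  Exemption: €23000 − 25% × (€34000 − €22000) = €23000 − €3000 = €20000
  Base: €34000 − €20000 = €14000
  €14000 × 19% = €2660

€6280 > €2660, so the standard income tax governs.

€6280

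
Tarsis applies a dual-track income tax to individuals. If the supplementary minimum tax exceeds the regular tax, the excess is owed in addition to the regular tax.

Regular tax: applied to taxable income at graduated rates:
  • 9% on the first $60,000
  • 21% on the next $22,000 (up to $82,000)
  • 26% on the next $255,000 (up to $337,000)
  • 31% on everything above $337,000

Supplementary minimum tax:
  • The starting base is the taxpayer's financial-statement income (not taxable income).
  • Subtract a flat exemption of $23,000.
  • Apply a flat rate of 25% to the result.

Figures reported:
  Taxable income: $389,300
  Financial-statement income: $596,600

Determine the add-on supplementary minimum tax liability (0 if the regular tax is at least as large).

$50,867

Regular tax:
  $60,000 × 9% = $5,400
  $22,000 × 21% = $4,620
  $255,000 × 26% = $66,300
  $52,300 × 31% = $16,213
  → $92,533

Supplementary minimum tax:
  Base (financial-statement income): $596,600
  Less exemption $23,000 → base $573,600
  $573,600 × 25% = $143,400

Excess of supplementary minimum tax over regular tax: $143,400 − $92,533 = $50,867.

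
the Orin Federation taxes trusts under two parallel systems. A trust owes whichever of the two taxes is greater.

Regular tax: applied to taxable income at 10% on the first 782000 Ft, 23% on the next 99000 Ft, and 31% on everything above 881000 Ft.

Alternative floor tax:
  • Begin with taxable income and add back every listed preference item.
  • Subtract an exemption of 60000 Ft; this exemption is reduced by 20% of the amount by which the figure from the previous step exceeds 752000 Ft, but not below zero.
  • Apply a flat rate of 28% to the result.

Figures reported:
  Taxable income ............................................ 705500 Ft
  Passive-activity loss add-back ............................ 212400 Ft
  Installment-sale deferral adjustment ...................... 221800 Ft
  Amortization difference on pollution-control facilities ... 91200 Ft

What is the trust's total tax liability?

Alternative floor tax:
  Adjusted income: 705500 Ft + 212400 Ft + 221800 Ft + 91200 Ft = 1230900 Ft
  Exemption: 20% × (1230900 Ft − 752000 Ft) = 95780 Ft ≥ 60000 Ft, so the exemption is fully phased out
  Base: 1230900 Ft − 0 Ft = 1230900 Ft
  1230900 Ft × 28% = 344652 Ft

Regular tax:
  705500 Ft × 10% = 70550 Ft

344652 Ft > 70550 Ft, so the alternative floor tax is the binding amount.

344652 Ft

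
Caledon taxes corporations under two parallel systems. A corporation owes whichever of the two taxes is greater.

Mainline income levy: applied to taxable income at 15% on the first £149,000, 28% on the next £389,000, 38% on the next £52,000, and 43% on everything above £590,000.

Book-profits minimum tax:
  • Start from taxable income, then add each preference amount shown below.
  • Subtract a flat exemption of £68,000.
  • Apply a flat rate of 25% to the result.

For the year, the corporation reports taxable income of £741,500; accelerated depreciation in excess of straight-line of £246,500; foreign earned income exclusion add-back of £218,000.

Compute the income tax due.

Mainline income levy:
  £149,000 × 15% = £22,350
  £389,000 × 28% = £108,920
  £52,000 × 38% = £19,760
  £151,500 × 43% = £65,145
  → £216,175

Book-profits minimum tax:
  Adjusted income: £741,500 + £246,500 + £218,000 = £1,206,000
  Less exemption £68,000 → base £1,138,000
  £1,138,000 × 25% = £284,500

£284,500 > £216,175, so the book-profits minimum tax is the binding amount.

£284,500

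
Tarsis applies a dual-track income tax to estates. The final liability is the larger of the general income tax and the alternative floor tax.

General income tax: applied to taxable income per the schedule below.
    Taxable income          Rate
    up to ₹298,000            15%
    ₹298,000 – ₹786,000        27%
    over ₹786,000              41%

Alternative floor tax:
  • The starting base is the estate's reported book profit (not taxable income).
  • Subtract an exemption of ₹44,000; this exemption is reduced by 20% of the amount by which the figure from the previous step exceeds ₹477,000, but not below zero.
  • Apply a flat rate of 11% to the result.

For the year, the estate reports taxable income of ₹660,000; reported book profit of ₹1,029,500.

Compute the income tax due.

Alternative floor tax:
  Base (reported book profit): ₹1,029,500
  Exemption: 20% × (₹1,029,500 − ₹477,000) = ₹110,500 ≥ ₹44,000, so the exemption is fully phased out
  Base: ₹1,029,500 − ₹0 = ₹1,029,500
  ₹1,029,500 × 11% = ₹113,245

General income tax:
  ₹298,000 × 15% = ₹44,700
  ₹362,000 × 27% = ₹97,740
  → ₹142,440

₹142,440 > ₹113,245, so the general income tax governs.

₹142,440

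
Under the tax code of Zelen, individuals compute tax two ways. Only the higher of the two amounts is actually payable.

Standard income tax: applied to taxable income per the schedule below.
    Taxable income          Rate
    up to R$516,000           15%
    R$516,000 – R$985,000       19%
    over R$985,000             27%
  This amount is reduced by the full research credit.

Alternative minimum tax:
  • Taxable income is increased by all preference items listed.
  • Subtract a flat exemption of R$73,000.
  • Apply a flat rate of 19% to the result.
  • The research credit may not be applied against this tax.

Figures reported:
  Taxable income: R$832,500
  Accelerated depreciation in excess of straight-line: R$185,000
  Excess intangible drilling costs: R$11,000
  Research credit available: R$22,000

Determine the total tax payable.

Alternative minimum tax:
  Adjusted income: R$832,500 + R$185,000 + R$11,000 = R$1,028,500
  Less exemption R$73,000 → base R$955,500
  R$955,500 × 19% = R$181,545

Standard income tax:
  R$516,000 × 15% = R$77,400
  R$316,500 × 19% = R$60,135
  → R$137,535
  Less research credit R$22,000 → R$115,535

R$181,545 > R$115,535, so the alternative minimum tax is the binding amount.

R$181,545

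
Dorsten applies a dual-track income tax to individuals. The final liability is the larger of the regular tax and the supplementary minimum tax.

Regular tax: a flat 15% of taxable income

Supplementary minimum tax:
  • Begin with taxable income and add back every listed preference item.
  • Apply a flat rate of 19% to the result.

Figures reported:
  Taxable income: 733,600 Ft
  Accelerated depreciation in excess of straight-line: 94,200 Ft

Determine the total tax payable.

Regular tax:
  733,600 Ft × 15% = 110,040 Ft

Supplementary minimum tax:
  Adjusted income: 733,600 Ft + 94,200 Ft = 827,800 Ft
  827,800 Ft × 19% = 157,282 Ft

157,282 Ft > 110,040 Ft, so the supplementary minimum tax is the binding amount.

157,282 Ft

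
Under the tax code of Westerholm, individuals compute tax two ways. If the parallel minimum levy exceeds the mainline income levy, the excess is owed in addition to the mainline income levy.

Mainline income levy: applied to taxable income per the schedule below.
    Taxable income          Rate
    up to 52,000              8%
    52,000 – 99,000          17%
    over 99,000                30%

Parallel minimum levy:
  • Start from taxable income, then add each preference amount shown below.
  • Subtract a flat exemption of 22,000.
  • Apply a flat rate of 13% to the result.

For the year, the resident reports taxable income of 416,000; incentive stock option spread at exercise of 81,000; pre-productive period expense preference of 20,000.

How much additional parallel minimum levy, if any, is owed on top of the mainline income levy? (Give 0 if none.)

Mainline income levy:
  52,000 × 8% = 4,160
  47,000 × 17% = 7,990
  317,000 × 30% = 95,100
  → 107,250

Parallel minimum levy:
  Adjusted income: 416,000 + 81,000 + 20,000 = 517,000
  Less exemption 22,000 → base 495,000
  495,000 × 13% = 64,350

64,350 ≤ 107,250, so no add-on is due.

0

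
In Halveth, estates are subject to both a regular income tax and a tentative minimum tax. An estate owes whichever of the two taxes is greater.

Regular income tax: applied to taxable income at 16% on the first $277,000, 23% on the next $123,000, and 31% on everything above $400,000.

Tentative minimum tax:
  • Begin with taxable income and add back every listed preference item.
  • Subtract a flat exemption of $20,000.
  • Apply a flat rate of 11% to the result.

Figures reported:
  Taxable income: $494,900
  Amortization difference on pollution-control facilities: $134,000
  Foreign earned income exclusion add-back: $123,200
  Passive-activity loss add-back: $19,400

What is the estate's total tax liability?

$102,029

Tentative minimum tax:
  Adjusted income: $494,900 + $134,000 + $123,200 + $19,400 = $771,500
  Less exemption $20,000 → base $751,500
  $751,500 × 11% = $82,665

Regular income tax:
  $277,000 × 16% = $44,320
  $123,000 × 23% = $28,290
  $94,900 × 31% = $29,419
  → $102,029

$102,029 > $82,665, so the regular income tax governs.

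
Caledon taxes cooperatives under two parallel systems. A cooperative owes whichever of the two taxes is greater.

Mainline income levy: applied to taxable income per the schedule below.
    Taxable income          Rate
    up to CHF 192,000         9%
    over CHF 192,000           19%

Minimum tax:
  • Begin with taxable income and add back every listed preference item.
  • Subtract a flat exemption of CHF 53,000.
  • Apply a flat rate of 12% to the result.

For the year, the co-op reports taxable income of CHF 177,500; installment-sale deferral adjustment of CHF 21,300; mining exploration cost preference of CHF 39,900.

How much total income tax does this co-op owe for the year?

Mainline income levy:
  CHF 177,500 × 9% = CHF 15,975

Minimum tax:
  Adjusted income: CHF 177,500 + CHF 21,300 + CHF 39,900 = CHF 238,700
  Less exemption CHF 53,000 → base CHF 185,700
  CHF 185,700 × 12% = CHF 22,284

CHF 22,284 > CHF 15,975, so the minimum tax is the binding amount.

CHF 22,284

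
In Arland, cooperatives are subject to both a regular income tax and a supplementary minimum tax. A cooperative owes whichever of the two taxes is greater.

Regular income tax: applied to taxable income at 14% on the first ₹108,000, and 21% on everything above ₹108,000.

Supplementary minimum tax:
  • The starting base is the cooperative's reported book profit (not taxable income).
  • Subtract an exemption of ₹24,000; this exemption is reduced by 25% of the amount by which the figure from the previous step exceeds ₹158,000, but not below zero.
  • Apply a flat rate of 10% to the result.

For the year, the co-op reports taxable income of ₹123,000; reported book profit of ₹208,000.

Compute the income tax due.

Supplementary minimum tax:
  Base (reported book profit): ₹208,000
  Exemption: ₹24,000 − 25% × (₹208,000 − ₹158,000) = ₹24,000 − ₹12,500 = ₹11,500
  Base: ₹208,000 − ₹11,500 = ₹196,500
  ₹196,500 × 10% = ₹19,650

Regular income tax:
  ₹108,000 × 14% = ₹15,120
  ₹15,000 × 21% = ₹3,150
  → ₹18,270

₹19,650 > ₹18,270, so the supplementary minimum tax is the binding amount.

₹19,650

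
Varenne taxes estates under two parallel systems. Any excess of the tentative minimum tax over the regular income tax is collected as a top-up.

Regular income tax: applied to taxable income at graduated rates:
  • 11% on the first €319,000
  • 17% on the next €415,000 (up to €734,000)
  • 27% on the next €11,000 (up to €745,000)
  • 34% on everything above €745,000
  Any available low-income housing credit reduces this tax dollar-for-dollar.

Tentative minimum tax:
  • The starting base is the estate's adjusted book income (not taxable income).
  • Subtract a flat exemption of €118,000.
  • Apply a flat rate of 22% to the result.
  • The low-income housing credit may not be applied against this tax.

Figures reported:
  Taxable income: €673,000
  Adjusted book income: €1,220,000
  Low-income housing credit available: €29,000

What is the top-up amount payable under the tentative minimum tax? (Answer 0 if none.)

Tentative minimum tax:
  Base (adjusted book income): €1,220,000
  Less exemption €118,000 → base €1,102,000
  €1,102,000 × 22% = €242,440

Regular income tax:
  €319,000 × 11% = €35,090
  €354,000 × 17% = €60,180
  → €95,270
  Less low-income housing credit €29,000 → €66,270

Excess of tentative minimum tax over regular income tax: €242,440 − €66,270 = €176,170.

€176,170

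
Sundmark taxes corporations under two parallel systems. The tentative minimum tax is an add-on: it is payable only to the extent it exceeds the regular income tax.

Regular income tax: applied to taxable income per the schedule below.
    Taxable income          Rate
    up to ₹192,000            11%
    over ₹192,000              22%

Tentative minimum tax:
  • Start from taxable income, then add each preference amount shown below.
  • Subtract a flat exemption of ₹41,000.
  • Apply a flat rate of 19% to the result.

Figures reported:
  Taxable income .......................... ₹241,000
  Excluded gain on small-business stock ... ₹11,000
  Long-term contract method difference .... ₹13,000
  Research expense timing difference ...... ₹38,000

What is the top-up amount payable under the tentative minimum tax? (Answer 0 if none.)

Tentative minimum tax:
  Adjusted income: ₹241,000 + ₹11,000 + ₹13,000 + ₹38,000 = ₹303,000
  Less exemption ₹41,000 → base ₹262,000
  ₹262,000 × 19% = ₹49,780

Regular income tax:
  ₹192,000 × 11% = ₹21,120
  ₹49,000 × 22% = ₹10,780
  → ₹31,900

Excess of tentative minimum tax over regular income tax: ₹49,780 − ₹31,900 = ₹17,880.

₹17,880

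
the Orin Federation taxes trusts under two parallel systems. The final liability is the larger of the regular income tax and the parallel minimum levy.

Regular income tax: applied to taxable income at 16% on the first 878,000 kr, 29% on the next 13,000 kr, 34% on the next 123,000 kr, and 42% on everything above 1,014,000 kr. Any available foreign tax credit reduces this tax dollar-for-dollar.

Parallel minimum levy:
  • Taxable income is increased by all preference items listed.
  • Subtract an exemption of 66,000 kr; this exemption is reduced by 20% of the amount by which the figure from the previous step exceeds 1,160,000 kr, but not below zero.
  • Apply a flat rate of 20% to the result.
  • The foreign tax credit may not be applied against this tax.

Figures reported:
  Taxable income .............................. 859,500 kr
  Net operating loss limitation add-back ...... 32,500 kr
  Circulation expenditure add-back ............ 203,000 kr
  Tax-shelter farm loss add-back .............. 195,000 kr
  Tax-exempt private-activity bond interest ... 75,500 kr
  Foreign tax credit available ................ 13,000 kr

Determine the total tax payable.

Parallel minimum levy:
  Adjusted income: 859,500 kr + 32,500 kr + 203,000 kr + 195,000 kr + 75,500 kr = 1,365,500 kr
  Exemption: 66,000 kr − 20% × (1,365,500 kr − 1,160,000 kr) = 66,000 kr − 41,100 kr = 24,900 kr
  Base: 1,365,500 kr − 24,900 kr = 1,340,600 kr
  1,340,600 kr × 20% = 268,120 kr

Regular income tax:
  859,500 kr × 16% = 137,520 kr
  Less foreign tax credit 13,000 kr → 124,520 kr

268,120 kr > 124,520 kr, so the parallel minimum levy is the binding amount.

268,120 kr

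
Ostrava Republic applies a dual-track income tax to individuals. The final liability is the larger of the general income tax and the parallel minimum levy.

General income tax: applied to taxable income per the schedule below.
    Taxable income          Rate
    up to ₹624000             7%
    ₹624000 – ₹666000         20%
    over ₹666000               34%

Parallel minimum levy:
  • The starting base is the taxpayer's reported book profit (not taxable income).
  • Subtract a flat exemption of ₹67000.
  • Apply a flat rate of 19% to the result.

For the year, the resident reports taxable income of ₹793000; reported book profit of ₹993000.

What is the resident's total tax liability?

₹175940

General income tax:
  ₹624000 × 7% = ₹43680
  ₹42000 × 20% = ₹8400
  ₹127000 × 34% = ₹43180
  → ₹95260

Parallel minimum levy:
  Base (reported book profit): ₹993000
  Less exemption ₹67000 → base ₹926000
  ₹926000 × 19% = ₹175940

₹175940 > ₹95260, so the parallel minimum levy is the binding amount.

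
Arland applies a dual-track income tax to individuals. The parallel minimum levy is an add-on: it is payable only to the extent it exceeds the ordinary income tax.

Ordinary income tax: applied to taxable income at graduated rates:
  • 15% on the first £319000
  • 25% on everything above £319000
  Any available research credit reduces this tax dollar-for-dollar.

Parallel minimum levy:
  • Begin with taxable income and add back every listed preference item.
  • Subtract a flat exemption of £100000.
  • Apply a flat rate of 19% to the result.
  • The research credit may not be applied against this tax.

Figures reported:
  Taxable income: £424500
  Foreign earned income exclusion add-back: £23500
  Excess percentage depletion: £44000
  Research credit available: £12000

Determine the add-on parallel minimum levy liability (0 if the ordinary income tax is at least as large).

Ordinary income tax:
  £319000 × 15% = £47850
  £105500 × 25% = £26375
  → £74225
  Less research credit £12000 → £62225

Parallel minimum levy:
  Adjusted income: £424500 + £23500 + £44000 = £492000
  Less exemption £100000 → base £392000
  £392000 × 19% = £74480

Excess of parallel minimum levy over ordinary income tax: £74480 − £62225 = £12255.

£12255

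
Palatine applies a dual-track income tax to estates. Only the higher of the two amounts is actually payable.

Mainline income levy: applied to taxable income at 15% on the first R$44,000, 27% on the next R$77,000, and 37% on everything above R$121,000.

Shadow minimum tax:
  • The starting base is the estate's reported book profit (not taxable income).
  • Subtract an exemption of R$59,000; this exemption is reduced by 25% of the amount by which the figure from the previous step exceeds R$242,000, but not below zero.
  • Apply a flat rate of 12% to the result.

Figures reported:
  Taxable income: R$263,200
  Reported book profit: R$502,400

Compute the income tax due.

R$80,004

Shadow minimum tax:
  Base (reported book profit): R$502,400
  Exemption: 25% × (R$502,400 − R$242,000) = R$65,100 ≥ R$59,000, so the exemption is fully phased out
  Base: R$502,400 − R$0 = R$502,400
  R$502,400 × 12% = R$60,288

Mainline income levy:
  R$44,000 × 15% = R$6,600
  R$77,000 × 27% = R$20,790
  R$142,200 × 37% = R$52,614
  → R$80,004

R$80,004 > R$60,288, so the mainline income levy governs.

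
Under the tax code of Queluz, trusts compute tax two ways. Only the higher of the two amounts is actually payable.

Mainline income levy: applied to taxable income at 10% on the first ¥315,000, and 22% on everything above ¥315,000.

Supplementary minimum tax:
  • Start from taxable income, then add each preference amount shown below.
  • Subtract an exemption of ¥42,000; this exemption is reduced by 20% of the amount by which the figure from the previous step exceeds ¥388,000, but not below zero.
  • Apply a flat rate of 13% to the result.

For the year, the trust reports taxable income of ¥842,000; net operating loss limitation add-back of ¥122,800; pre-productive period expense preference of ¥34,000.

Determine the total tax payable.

¥147,440

Supplementary minimum tax:
  Adjusted income: ¥842,000 + ¥122,800 + ¥34,000 = ¥998,800
  Exemption: 20% × (¥998,800 − ¥388,000) = ¥122,160 ≥ ¥42,000, so the exemption is fully phased out
  Base: ¥998,800 − ¥0 = ¥998,800
  ¥998,800 × 13% = ¥129,844

Mainline income levy:
  ¥315,000 × 10% = ¥31,500
  ¥527,000 × 22% = ¥115,940
  → ¥147,440

¥147,440 > ¥129,844, so the mainline income levy governs.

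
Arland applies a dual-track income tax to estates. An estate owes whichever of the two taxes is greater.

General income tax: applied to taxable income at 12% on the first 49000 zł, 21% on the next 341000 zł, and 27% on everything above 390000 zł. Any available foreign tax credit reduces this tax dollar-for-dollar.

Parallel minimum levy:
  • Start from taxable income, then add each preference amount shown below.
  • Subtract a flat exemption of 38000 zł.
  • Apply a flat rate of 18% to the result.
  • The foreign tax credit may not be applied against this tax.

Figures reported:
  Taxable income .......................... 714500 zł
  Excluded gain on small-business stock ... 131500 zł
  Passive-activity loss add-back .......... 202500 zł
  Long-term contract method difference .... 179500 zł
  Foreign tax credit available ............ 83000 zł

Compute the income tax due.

Parallel minimum levy:
  Adjusted income: 714500 zł + 131500 zł + 202500 zł + 179500 zł = 1228000 zł
  Less exemption 38000 zł → base 1190000 zł
  1190000 zł × 18% = 214200 zł

General income tax:
  49000 zł × 12% = 5880 zł
  341000 zł × 21% = 71610 zł
  324500 zł × 27% = 87615 zł
  → 165105 zł
  Less foreign tax credit 83000 zł → 82105 zł

214200 zł > 82105 zł, so the parallel minimum levy is the binding amount.

214200 zł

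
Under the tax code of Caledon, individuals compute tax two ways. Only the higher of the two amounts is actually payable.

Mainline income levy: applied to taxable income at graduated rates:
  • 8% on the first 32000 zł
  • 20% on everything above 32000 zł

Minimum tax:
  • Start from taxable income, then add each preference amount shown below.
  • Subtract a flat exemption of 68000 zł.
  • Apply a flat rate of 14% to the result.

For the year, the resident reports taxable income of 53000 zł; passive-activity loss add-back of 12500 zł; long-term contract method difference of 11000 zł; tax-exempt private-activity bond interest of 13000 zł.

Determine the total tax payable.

6760 zł

Mainline income levy:
  32000 zł × 8% = 2560 zł
  21000 zł × 20% = 4200 zł
  → 6760 zł

Minimum tax:
  Adjusted income: 53000 zł + 12500 zł + 11000 zł + 13000 zł = 89500 zł
  Less exemption 68000 zł → base 21500 zł
  21500 zł × 14% = 3010 zł

6760 zł > 3010 zł, so the mainline income levy governs.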